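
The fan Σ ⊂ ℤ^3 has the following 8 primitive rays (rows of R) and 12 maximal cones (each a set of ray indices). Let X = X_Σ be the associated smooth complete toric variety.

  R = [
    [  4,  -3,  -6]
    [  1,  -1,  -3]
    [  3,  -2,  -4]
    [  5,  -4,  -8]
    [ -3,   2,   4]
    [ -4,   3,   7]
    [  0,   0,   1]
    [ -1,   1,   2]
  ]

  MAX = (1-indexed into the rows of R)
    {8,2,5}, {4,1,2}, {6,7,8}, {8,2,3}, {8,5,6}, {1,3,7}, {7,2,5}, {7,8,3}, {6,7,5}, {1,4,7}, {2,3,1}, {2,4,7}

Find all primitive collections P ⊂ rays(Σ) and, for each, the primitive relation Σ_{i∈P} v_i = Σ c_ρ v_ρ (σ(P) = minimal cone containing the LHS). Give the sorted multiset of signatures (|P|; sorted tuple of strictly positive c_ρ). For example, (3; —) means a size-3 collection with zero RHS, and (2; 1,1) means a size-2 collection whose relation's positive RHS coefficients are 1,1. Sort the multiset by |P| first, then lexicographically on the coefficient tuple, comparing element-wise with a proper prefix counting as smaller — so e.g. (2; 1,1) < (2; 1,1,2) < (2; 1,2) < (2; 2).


|primitive collections| = 14. Relations:

  {3,5}:  v_{3} + v_{5} = 0  →  sig = (2; —)
  {1,6}:  v_{1} + v_{6} = v_{7}  →  sig = (2; 1)
  {1,8}:  v_{1} + v_{8} = v_{3}  →  sig = (2; 1)
  {2,6}:  v_{2} + v_{6} = v_{5}  →  sig = (2; 1)
  {4,8}:  v_{4} + v_{8} = v_{1}  →  sig = (2; 1)
  {1,5}:  v_{1} + v_{5} = v_{2} + v_{7}  →  sig = (2; 1,1)
  {3,6}:  v_{3} + v_{6} = v_{7} + v_{8}  →  sig = (2; 1,1)
  {4,6}:  v_{4} + v_{6} = v_{2} + 2·v_{7}  →  sig = (2; 1,2)
  {3,4}:  v_{3} + v_{4} = 2·v_{1}  →  sig = (2; 2)
  {4,5}:  v_{4} + v_{5} = 2·v_{2} + 2·v_{7}  →  sig = (2; 2,2)
  {2,7,8}:  v_{2} + v_{7} + v_{8} = 0  →  sig = (3; —)
  {1,2,7}:  v_{1} + v_{2} + v_{7} = v_{4}  →  sig = (3; 1)
  {2,3,7}:  v_{2} + v_{3} + v_{7} = v_{1}  →  sig = (3; 1)
  {5,7,8}:  v_{5} + v_{7} + v_{8} = v_{6}  →  sig = (3; 1)

so the primitive-relation signature multiset is
    |P|=2: 10 collections, coeffs (), (1), (1), (1), (1), (1,1), (1,1), (1,2), (2), (2,2)
    |P|=3: 4 collections, coeffs (), (1), (1), (1)


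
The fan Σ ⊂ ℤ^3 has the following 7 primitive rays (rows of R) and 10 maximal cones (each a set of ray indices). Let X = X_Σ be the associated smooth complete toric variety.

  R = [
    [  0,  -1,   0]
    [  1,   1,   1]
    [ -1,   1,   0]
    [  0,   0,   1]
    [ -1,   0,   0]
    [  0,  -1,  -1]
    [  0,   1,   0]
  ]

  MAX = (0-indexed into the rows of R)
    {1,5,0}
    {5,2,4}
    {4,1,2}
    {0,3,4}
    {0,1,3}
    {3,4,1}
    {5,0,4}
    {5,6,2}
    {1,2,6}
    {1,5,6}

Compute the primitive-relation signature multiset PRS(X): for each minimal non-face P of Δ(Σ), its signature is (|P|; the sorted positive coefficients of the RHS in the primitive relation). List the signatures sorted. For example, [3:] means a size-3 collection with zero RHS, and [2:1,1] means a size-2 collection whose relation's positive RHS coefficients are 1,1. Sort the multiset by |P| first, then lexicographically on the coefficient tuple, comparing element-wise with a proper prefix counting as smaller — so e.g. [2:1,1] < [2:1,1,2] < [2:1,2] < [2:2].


Σ has 9 primitive collections:

  P = {0,6}:  v_{0} + v_{6} = 0  ⟹  sig = [2:]
  P = {0,2}:  v_{0} + v_{2} = v_{4}  ⟹  sig = [2:1]
  P = {3,5}:  v_{3} + v_{5} = v_{0}  ⟹  sig = [2:1]
  P = {4,6}:  v_{4} + v_{6} = v_{2}  ⟹  sig = [2:1]
  P = {3,6}:  v_{3} + v_{6} = v_{1} + v_{4}  ⟹  sig = [2:1,1]
  P = {2,3}:  v_{2} + v_{3} = v_{1} + 2·v_{4}  ⟹  sig = [2:1,2]
  P = {1,4,5}:  v_{1} + v_{4} + v_{5} = 0  ⟹  sig = [3:]
  P = {0,1,4}:  v_{0} + v_{1} + v_{4} = v_{3}  ⟹  sig = [3:1]
  P = {1,2,5}:  v_{1} + v_{2} + v_{5} = v_{6}  ⟹  sig = [3:1]

Hence PRS(X_Σ) =
{ [2:],  [2:1] ×3,  [2:1,1],  [2:1,2],  [3:],  [3:1] ×2 }


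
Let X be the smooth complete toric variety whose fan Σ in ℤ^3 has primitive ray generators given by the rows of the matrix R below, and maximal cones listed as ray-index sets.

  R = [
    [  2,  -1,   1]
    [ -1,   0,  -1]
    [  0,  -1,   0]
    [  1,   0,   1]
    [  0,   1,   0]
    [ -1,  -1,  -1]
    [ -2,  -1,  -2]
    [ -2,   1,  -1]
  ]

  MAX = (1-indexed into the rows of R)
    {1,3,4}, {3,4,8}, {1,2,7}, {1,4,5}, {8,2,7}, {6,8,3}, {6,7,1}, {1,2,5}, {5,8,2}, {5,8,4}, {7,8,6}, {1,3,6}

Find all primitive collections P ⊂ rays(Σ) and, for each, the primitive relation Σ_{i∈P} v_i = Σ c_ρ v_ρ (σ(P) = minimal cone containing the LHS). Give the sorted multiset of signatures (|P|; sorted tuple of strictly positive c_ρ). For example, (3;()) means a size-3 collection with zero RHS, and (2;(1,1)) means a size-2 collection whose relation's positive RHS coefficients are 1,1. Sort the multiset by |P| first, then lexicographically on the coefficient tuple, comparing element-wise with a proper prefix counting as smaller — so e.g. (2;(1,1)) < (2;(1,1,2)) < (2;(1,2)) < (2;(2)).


10 minimal non-faces of Δ(Σ) (on 8 rays):

  P = {1,8}:  v_{1} + v_{8} = 0  →  sig = (2;())
  P = {2,4}:  v_{2} + v_{4} = 0  →  sig = (2;())
  P = {3,5}:  v_{3} + v_{5} = 0  →  sig = (2;())
  P = {2,3}:  v_{2} + v_{3} = v_{6}  →  sig = (2;(1))
  P = {2,6}:  v_{2} + v_{6} = v_{7}  →  sig = (2;(1))
  P = {4,6}:  v_{4} + v_{6} = v_{3}  →  sig = (2;(1))
  P = {4,7}:  v_{4} + v_{7} = v_{6}  →  sig = (2;(1))
  P = {5,6}:  v_{5} + v_{6} = v_{2}  →  sig = (2;(1))
  P = {3,7}:  v_{3} + v_{7} = 2·v_{6}  →  sig = (2;(2))
  P = {5,7}:  v_{5} + v_{7} = 2·v_{2}  →  sig = (2;(2))

Signatures (|P|; sorted positive RHS coefficients), sorted:
{ (2;()) ×3,  (2;(1)) ×5,  (2;(2)) ×2 }


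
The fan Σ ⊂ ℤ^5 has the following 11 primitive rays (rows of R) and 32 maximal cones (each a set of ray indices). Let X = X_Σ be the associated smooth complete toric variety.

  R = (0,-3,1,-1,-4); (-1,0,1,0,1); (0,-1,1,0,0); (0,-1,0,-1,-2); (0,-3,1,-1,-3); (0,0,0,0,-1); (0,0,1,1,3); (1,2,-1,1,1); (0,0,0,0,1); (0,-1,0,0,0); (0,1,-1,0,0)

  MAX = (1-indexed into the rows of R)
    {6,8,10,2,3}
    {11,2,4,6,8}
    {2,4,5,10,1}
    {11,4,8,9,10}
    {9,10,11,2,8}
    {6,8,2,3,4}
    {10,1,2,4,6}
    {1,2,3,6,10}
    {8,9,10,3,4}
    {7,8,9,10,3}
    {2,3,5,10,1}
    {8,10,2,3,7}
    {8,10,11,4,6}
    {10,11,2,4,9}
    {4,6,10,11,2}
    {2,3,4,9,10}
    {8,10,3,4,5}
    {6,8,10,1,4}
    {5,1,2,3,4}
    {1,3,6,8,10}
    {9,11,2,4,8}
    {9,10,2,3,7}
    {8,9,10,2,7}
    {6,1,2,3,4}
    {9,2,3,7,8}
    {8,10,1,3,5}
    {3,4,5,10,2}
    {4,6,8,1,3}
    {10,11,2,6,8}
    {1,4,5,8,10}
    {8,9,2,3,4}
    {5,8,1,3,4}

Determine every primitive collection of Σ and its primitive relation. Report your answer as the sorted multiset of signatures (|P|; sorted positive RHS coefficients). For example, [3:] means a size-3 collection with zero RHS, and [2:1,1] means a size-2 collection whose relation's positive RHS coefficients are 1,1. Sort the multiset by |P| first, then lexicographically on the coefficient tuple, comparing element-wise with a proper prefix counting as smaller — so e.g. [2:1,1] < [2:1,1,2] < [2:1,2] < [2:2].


|primitive collections| = 18. Relations:

  {3,11}:  v_{3} + v_{11} = 0 ; sig = [2:]
  {6,9}:  v_{6} + v_{9} = 0 ; sig = [2:]
  {1,9}:  v_{1} + v_{9} = v_{5} ; sig = [2:1]
  {5,6}:  v_{5} + v_{6} = v_{1} ; sig = [2:1]
  {4,7}:  v_{4} + v_{7} = v_{3} + v_{9} ; sig = [2:1,1]
  {5,9}:  v_{5} + v_{9} = v_{3} + v_{4} + v_{10} ; sig = [2:1,1,1]
  {5,11}:  v_{5} + v_{11} = v_{4} + v_{6} + v_{10} ; sig = [2:1,1,1]
  {6,7}:  v_{6} + v_{7} = v_{2} + v_{3} + v_{8} + v_{10} ; sig = [2:1,1,1,1]
  {7,11}:  v_{7} + v_{11} = v_{2} + v_{8} + v_{9} + v_{10} ; sig = [2:1,1,1,1]
  {1,7}:  v_{1} + v_{7} = 2·v_{3} + v_{6} + v_{10} ; sig = [2:1,1,2]
  {1,11}:  v_{1} + v_{11} = v_{4} + 2·v_{6} + v_{10} ; sig = [2:1,1,2]
  {5,7}:  v_{5} + v_{7} = 2·v_{3} + v_{10} ; sig = [2:1,2]
  {2,5,8}:  v_{2} + v_{5} + v_{8} = v_{3} + v_{6} ; sig = [3:1,1]
  {1,2,8}:  v_{1} + v_{2} + v_{8} = v_{3} + 2·v_{6} ; sig = [3:1,2]
  {2,4,8,10}:  v_{2} + v_{4} + v_{8} + v_{10} = 0 ; sig = [4:]
  {3,4,6,10}:  v_{3} + v_{4} + v_{6} + v_{10} = v_{5} ; sig = [4:1]
  {1,3,4,10}:  v_{1} + v_{3} + v_{4} + v_{10} = 2·v_{5} ; sig = [4:2]
  {2,3,8,9,10}:  v_{2} + v_{3} + v_{8} + v_{9} + v_{10} = v_{7} ; sig = [5:1]

Sorted signature multiset PRS(X):
    |P|=2: 12 collections, coeffs (), (), (1), (1), (1,1), (1,1,1), (1,1,1), (1,1,1,1), (1,1,1,1), (1,1,2), (1,1,2), (1,2)
    |P|=3: 2 collections, coeffs (1,1), (1,2)
    |P|=4: 3 collections, coeffs (), (1), (2)
    |P|=5: 1 collection, coeffs (1)


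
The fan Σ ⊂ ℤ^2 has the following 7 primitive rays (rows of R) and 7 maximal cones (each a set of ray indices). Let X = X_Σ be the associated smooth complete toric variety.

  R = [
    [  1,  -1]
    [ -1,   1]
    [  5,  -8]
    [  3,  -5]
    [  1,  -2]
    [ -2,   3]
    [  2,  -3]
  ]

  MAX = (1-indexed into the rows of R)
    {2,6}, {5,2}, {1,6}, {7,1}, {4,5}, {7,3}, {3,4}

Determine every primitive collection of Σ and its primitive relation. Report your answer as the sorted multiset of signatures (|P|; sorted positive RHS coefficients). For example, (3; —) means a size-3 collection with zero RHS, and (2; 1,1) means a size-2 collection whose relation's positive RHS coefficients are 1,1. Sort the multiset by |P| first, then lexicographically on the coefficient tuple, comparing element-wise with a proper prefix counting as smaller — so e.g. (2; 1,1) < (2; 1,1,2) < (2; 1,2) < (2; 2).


14 minimal non-faces of Δ(Σ) (on 7 rays):

  P = {1,2}:  v_{1} + v_{2} = 0 — sig = (2; —)
  P = {6,7}:  v_{6} + v_{7} = 0 — sig = (2; —)
  P = {1,5}:  v_{1} + v_{5} = v_{7} — sig = (2; 1)
  P = {2,7}:  v_{2} + v_{7} = v_{5} — sig = (2; 1)
  P = {3,6}:  v_{3} + v_{6} = v_{4} — sig = (2; 1)
  P = {4,6}:  v_{4} + v_{6} = v_{5} — sig = (2; 1)
  P = {4,7}:  v_{4} + v_{7} = v_{3} — sig = (2; 1)
  P = {5,6}:  v_{5} + v_{6} = v_{2} — sig = (2; 1)
  P = {5,7}:  v_{5} + v_{7} = v_{4} — sig = (2; 1)
  P = {2,3}:  v_{2} + v_{3} = v_{4} + v_{5} — sig = (2; 1,1)
  P = {1,4}:  v_{1} + v_{4} = 2·v_{7} — sig = (2; 2)
  P = {2,4}:  v_{2} + v_{4} = 2·v_{5} — sig = (2; 2)
  P = {3,5}:  v_{3} + v_{5} = 2·v_{4} — sig = (2; 2)
  P = {1,3}:  v_{1} + v_{3} = 3·v_{7} — sig = (2; 3)

Sorted signature multiset PRS(X):
    |P|=2: 14 collections, coeffs (), (), (1), (1), (1), (1), (1), (1), (1), (1,1), (2), (2), (2), (3)


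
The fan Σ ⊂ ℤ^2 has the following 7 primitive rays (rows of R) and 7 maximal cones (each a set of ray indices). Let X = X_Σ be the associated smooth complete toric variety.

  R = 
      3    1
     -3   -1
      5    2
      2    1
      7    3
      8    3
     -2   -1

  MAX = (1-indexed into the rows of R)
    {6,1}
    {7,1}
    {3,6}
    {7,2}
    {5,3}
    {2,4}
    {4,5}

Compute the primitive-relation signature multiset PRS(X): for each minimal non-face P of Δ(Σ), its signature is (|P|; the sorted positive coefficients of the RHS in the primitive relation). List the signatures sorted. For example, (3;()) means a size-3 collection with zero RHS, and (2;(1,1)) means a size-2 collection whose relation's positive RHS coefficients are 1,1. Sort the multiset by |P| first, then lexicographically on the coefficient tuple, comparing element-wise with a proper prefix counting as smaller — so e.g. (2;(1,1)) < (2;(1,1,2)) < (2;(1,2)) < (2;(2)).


|primitive collections| = 14. Relations:

  P={1,2}:  v_{1} + v_{2} = 0  ⟹  sig = (2;())
  P={4,7}:  v_{4} + v_{7} = 0  ⟹  sig = (2;())
  P={1,3}:  v_{1} + v_{3} = v_{6}  ⟹  sig = (2;(1))
  P={1,4}:  v_{1} + v_{4} = v_{3}  ⟹  sig = (2;(1))
  P={2,3}:  v_{2} + v_{3} = v_{4}  ⟹  sig = (2;(1))
  P={2,6}:  v_{2} + v_{6} = v_{3}  ⟹  sig = (2;(1))
  P={3,4}:  v_{3} + v_{4} = v_{5}  ⟹  sig = (2;(1))
  P={3,7}:  v_{3} + v_{7} = v_{1}  ⟹  sig = (2;(1))
  P={5,7}:  v_{5} + v_{7} = v_{3}  ⟹  sig = (2;(1))
  P={1,5}:  v_{1} + v_{5} = 2·v_{3}  ⟹  sig = (2;(2))
  P={2,5}:  v_{2} + v_{5} = 2·v_{4}  ⟹  sig = (2;(2))
  P={4,6}:  v_{4} + v_{6} = 2·v_{3}  ⟹  sig = (2;(2))
  P={6,7}:  v_{6} + v_{7} = 2·v_{1}  ⟹  sig = (2;(2))
  P={5,6}:  v_{5} + v_{6} = 3·v_{3}  ⟹  sig = (2;(3))

Sorted signature multiset PRS(X):
    (2;())
    (2;())
    (2;(1))
    (2;(1))
    (2;(1))
    (2;(1))
    (2;(1))
    (2;(1))
    (2;(1))
    (2;(2))
    (2;(2))
    (2;(2))
    (2;(2))
    (2;(3))


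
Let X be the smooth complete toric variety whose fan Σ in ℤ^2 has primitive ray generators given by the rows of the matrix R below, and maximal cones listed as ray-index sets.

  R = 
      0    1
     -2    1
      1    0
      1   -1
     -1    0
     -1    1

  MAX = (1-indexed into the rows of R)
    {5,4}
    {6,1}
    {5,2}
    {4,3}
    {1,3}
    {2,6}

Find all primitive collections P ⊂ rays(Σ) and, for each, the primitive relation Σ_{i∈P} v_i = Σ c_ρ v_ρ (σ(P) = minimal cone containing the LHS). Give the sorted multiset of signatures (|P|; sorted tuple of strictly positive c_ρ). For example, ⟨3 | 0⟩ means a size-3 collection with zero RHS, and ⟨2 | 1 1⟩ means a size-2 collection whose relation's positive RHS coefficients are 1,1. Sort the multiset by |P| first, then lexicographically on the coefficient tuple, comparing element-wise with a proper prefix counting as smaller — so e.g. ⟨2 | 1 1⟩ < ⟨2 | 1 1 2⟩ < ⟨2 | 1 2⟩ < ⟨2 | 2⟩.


Σ has 9 primitive collections:

  • {3,5}:  v_{3} + v_{5} = 0  ⟹  sig = ⟨2 | 0⟩
  • {4,6}:  v_{4} + v_{6} = 0  ⟹  sig = ⟨2 | 0⟩
  • {1,4}:  v_{1} + v_{4} = v_{3}  ⟹  sig = ⟨2 | 1⟩
  • {1,5}:  v_{1} + v_{5} = v_{6}  ⟹  sig = ⟨2 | 1⟩
  • {2,3}:  v_{2} + v_{3} = v_{6}  ⟹  sig = ⟨2 | 1⟩
  • {2,4}:  v_{2} + v_{4} = v_{5}  ⟹  sig = ⟨2 | 1⟩
  • {3,6}:  v_{3} + v_{6} = v_{1}  ⟹  sig = ⟨2 | 1⟩
  • {5,6}:  v_{5} + v_{6} = v_{2}  ⟹  sig = ⟨2 | 1⟩
  • {1,2}:  v_{1} + v_{2} = 2·v_{6}  ⟹  sig = ⟨2 | 2⟩

so the primitive-relation signature multiset is
    |P|=2: 9 collections, coeffs (), (), (1), (1), (1), (1), (1), (1), (2)


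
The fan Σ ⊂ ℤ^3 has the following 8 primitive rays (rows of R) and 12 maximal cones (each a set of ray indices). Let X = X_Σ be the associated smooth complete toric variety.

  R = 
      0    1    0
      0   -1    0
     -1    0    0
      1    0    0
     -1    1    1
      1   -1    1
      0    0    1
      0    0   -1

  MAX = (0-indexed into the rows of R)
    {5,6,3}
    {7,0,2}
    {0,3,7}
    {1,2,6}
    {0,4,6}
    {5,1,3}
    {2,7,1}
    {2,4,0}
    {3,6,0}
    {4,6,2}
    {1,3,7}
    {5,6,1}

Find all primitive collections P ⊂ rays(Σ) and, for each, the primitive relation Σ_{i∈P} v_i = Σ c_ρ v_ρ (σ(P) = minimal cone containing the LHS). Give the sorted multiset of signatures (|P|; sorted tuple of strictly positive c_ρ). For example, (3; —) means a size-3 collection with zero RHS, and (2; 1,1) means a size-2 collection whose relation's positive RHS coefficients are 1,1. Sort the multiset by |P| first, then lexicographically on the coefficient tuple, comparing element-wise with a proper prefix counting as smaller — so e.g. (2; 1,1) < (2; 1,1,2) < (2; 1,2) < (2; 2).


Δ(Σ) — 8 vertices, 12 min non-faces:

  {0,1}:  v_{0} + v_{1} = 0  →  sig = (2; —)
  {2,3}:  v_{2} + v_{3} = 0  →  sig = (2; —)
  {6,7}:  v_{6} + v_{7} = 0  →  sig = (2; —)
  {0,5}:  v_{0} + v_{5} = v_{3} + v_{6}  →  sig = (2; 1,1)
  {1,4}:  v_{1} + v_{4} = v_{2} + v_{6}  →  sig = (2; 1,1)
  {2,5}:  v_{2} + v_{5} = v_{1} + v_{6}  →  sig = (2; 1,1)
  {3,4}:  v_{3} + v_{4} = v_{0} + v_{6}  →  sig = (2; 1,1)
  {4,7}:  v_{4} + v_{7} = v_{0} + v_{2}  →  sig = (2; 1,1)
  {5,7}:  v_{5} + v_{7} = v_{1} + v_{3}  →  sig = (2; 1,1)
  {4,5}:  v_{4} + v_{5} = 2·v_{6}  →  sig = (2; 2)
  {0,2,6}:  v_{0} + v_{2} + v_{6} = v_{4}  →  sig = (3; 1)
  {1,3,6}:  v_{1} + v_{3} + v_{6} = v_{5}  →  sig = (3; 1)

Signatures (|P|; sorted positive RHS coefficients), sorted:
    (2; —)
    (2; —)
    (2; —)
    (2; 1,1)
    (2; 1,1)
    (2; 1,1)
    (2; 1,1)
    (2; 1,1)
    (2; 1,1)
    (2; 2)
    (3; 1)
    (3; 1)


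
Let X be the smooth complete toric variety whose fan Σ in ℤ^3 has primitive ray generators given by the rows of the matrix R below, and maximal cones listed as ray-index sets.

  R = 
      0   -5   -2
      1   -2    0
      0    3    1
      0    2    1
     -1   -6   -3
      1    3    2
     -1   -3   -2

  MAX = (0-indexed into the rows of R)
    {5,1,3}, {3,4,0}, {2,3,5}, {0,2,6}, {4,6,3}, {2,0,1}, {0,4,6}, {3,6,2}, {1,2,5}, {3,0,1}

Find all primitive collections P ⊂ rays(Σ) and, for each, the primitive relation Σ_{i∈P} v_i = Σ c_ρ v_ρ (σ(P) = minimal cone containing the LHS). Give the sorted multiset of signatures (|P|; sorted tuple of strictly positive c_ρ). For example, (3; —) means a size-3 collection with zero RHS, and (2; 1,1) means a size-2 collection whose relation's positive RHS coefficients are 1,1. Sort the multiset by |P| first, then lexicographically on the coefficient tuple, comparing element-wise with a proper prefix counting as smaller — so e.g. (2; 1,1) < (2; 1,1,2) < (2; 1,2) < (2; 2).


The 9 primitive collections of Σ (r=7, n=3):

  P = {5,6}:  v_{5} + v_{6} = 0  ⟹  sig = (2; —)
  P = {0,5}:  v_{0} + v_{5} = v_{1}  ⟹  sig = (2; 1)
  P = {1,6}:  v_{1} + v_{6} = v_{0}  ⟹  sig = (2; 1)
  P = {2,4}:  v_{2} + v_{4} = v_{6}  ⟹  sig = (2; 1)
  P = {4,5}:  v_{4} + v_{5} = v_{0} + v_{3}  ⟹  sig = (2; 1,1)
  P = {1,4}:  v_{1} + v_{4} = 2·v_{0} + v_{3}  ⟹  sig = (2; 1,2)
  P = {0,2,3}:  v_{0} + v_{2} + v_{3} = 0  ⟹  sig = (3; —)
  P = {0,3,6}:  v_{0} + v_{3} + v_{6} = v_{4}  ⟹  sig = (3; 1)
  P = {1,2,3}:  v_{1} + v_{2} + v_{3} = v_{5}  ⟹  sig = (3; 1)

Hence PRS(X_Σ) =
    |P|=2: 6 collections, coeffs (), (1), (1), (1), (1,1), (1,2)
    |P|=3: 3 collections, coeffs (), (1), (1)


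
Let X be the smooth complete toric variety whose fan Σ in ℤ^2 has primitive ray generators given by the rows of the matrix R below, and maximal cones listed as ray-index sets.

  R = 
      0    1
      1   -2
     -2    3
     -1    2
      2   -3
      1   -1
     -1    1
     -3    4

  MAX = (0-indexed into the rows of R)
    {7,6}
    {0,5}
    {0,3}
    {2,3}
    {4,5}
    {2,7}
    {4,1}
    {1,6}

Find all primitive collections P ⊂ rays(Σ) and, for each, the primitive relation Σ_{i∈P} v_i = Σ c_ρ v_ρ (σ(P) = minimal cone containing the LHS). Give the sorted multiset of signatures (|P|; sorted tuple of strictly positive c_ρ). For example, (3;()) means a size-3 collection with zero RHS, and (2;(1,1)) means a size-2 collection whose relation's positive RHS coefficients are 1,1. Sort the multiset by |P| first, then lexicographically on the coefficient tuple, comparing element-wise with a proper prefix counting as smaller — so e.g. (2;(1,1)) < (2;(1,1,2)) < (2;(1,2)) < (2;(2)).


Δ(Σ) — 8 vertices, 20 min non-faces:

  P={1,3}:  v_{1} + v_{3} = 0  ⟹  sig = (2;())
  P={2,4}:  v_{2} + v_{4} = 0  ⟹  sig = (2;())
  P={5,6}:  v_{5} + v_{6} = 0  ⟹  sig = (2;())
  P={0,1}:  v_{0} + v_{1} = v_{5}  ⟹  sig = (2;(1))
  P={0,6}:  v_{0} + v_{6} = v_{3}  ⟹  sig = (2;(1))
  P={1,2}:  v_{1} + v_{2} = v_{6}  ⟹  sig = (2;(1))
  P={1,5}:  v_{1} + v_{5} = v_{4}  ⟹  sig = (2;(1))
  P={2,5}:  v_{2} + v_{5} = v_{3}  ⟹  sig = (2;(1))
  P={2,6}:  v_{2} + v_{6} = v_{7}  ⟹  sig = (2;(1))
  P={3,4}:  v_{3} + v_{4} = v_{5}  ⟹  sig = (2;(1))
  P={3,5}:  v_{3} + v_{5} = v_{0}  ⟹  sig = (2;(1))
  P={3,6}:  v_{3} + v_{6} = v_{2}  ⟹  sig = (2;(1))
  P={4,6}:  v_{4} + v_{6} = v_{1}  ⟹  sig = (2;(1))
  P={4,7}:  v_{4} + v_{7} = v_{6}  ⟹  sig = (2;(1))
  P={5,7}:  v_{5} + v_{7} = v_{2}  ⟹  sig = (2;(1))
  P={0,7}:  v_{0} + v_{7} = v_{2} + v_{3}  ⟹  sig = (2;(1,1))
  P={0,2}:  v_{0} + v_{2} = 2·v_{3}  ⟹  sig = (2;(2))
  P={0,4}:  v_{0} + v_{4} = 2·v_{5}  ⟹  sig = (2;(2))
  P={1,7}:  v_{1} + v_{7} = 2·v_{6}  ⟹  sig = (2;(2))
  P={3,7}:  v_{3} + v_{7} = 2·v_{2}  ⟹  sig = (2;(2))

so the primitive-relation signature multiset is
{ (2;()) ×3,  (2;(1)) ×12,  (2;(1,1)),  (2;(2)) ×4 }


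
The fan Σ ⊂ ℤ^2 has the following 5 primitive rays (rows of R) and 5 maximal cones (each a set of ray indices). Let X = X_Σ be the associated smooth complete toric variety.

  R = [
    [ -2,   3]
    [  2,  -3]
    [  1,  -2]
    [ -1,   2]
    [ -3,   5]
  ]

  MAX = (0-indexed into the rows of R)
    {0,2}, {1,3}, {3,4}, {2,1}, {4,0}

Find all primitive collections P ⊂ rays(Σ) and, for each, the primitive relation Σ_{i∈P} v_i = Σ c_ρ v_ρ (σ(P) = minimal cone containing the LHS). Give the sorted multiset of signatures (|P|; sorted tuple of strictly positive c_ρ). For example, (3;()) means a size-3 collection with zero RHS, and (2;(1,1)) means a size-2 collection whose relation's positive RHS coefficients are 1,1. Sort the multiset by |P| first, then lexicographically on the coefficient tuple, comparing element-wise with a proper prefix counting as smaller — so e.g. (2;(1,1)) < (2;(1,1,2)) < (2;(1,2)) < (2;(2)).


Σ has 5 primitive collections:

  • {0,1}:  v_{0} + v_{1} = 0  ⟹  sig = (2;())
  • {2,3}:  v_{2} + v_{3} = 0  ⟹  sig = (2;())
  • {0,3}:  v_{0} + v_{3} = v_{4}  ⟹  sig = (2;(1))
  • {1,4}:  v_{1} + v_{4} = v_{3}  ⟹  sig = (2;(1))
  • {2,4}:  v_{2} + v_{4} = v_{0}  ⟹  sig = (2;(1))

Signatures (|P|; sorted positive RHS coefficients), sorted:
{ (2;()) ×2,  (2;(1)) ×3 }


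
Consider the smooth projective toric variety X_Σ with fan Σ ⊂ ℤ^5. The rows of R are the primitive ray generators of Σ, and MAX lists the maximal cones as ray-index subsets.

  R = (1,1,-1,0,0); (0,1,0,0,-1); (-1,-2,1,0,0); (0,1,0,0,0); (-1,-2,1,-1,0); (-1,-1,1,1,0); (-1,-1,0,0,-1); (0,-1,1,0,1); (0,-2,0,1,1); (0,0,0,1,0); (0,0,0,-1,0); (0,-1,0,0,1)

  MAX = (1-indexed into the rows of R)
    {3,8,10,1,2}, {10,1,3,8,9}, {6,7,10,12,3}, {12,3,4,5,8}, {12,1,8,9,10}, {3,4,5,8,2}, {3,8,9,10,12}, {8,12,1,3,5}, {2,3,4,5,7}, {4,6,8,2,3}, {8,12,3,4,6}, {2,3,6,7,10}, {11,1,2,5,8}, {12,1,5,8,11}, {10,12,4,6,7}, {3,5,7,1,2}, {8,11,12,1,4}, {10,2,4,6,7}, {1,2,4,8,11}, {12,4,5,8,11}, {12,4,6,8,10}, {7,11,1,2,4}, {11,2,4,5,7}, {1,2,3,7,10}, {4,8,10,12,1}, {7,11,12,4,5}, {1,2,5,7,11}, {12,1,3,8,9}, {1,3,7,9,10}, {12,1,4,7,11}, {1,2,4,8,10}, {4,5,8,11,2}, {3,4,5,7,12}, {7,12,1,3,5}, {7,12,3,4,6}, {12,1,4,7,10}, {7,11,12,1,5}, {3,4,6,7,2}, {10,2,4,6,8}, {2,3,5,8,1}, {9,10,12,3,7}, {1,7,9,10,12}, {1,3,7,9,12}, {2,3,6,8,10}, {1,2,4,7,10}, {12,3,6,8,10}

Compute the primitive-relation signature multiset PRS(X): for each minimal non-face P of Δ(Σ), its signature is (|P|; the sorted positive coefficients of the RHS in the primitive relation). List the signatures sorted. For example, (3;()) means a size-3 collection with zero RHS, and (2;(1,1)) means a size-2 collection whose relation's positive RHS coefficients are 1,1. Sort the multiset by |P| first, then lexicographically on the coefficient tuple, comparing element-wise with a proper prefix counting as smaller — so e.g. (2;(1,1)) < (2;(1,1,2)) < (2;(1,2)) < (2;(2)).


Minimal non-faces — 17 found among 12 rays, 46 max cones:

  • {2,12}:  v_{2} + v_{12} = 0  ⟹  sig = (2;())
  • {10,11}:  v_{10} + v_{11} = 0  ⟹  sig = (2;())
  • {1,6}:  v_{1} + v_{6} = v_{10}  ⟹  sig = (2;(1))
  • {3,11}:  v_{3} + v_{11} = v_{5}  ⟹  sig = (2;(1))
  • {5,10}:  v_{5} + v_{10} = v_{3}  ⟹  sig = (2;(1))
  • {7,8}:  v_{7} + v_{8} = v_{3}  ⟹  sig = (2;(1))
  • {4,9}:  v_{4} + v_{9} = v_{10} + v_{12}  ⟹  sig = (2;(1,1))
  • {6,11}:  v_{6} + v_{11} = v_{3} + v_{4}  ⟹  sig = (2;(1,1))
  • {2,9}:  v_{2} + v_{9} = v_{1} + v_{3} + v_{10}  ⟹  sig = (2;(1,1,1))
  • {9,11}:  v_{9} + v_{11} = v_{1} + v_{3} + v_{12}  ⟹  sig = (2;(1,1,1))
  • {5,9}:  v_{5} + v_{9} = v_{1} + 2·v_{3} + v_{12}  ⟹  sig = (2;(1,1,2))
  • {6,9}:  v_{6} + v_{9} = v_{3} + 2·v_{10} + v_{12}  ⟹  sig = (2;(1,1,2))
  • {5,6}:  v_{5} + v_{6} = 2·v_{3} + v_{4}  ⟹  sig = (2;(1,2))
  • {1,3,4}:  v_{1} + v_{3} + v_{4} = 0  ⟹  sig = (3;())
  • {1,4,5}:  v_{1} + v_{4} + v_{5} = v_{11}  ⟹  sig = (3;(1))
  • {3,4,10}:  v_{3} + v_{4} + v_{10} = v_{6}  ⟹  sig = (3;(1))
  • {1,3,10,12}:  v_{1} + v_{3} + v_{10} + v_{12} = v_{9}  ⟹  sig = (4;(1))

so the primitive-relation signature multiset is
    (2;())
    (2;())
    (2;(1))
    (2;(1))
    (2;(1))
    (2;(1))
    (2;(1,1))
    (2;(1,1))
    (2;(1,1,1))
    (2;(1,1,1))
    (2;(1,1,2))
    (2;(1,1,2))
    (2;(1,2))
    (3;())
    (3;(1))
    (3;(1))
    (4;(1))


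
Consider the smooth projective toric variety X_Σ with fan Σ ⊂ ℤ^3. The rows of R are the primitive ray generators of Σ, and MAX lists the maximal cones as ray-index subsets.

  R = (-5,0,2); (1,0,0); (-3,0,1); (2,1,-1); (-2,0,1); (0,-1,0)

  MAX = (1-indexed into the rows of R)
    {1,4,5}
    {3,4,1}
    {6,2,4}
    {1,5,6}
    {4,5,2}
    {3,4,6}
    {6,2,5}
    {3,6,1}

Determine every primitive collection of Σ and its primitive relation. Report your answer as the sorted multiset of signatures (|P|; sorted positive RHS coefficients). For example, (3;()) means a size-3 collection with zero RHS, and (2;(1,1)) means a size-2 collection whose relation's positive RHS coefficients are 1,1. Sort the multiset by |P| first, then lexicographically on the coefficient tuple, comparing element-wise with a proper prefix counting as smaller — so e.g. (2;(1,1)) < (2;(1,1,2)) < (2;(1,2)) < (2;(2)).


|primitive collections| = 5. Relations:

  {2,3}:  v_{2} + v_{3} = v_{5}  ⇒ sig = (2;(1))
  {3,5}:  v_{3} + v_{5} = v_{1}  ⇒ sig = (2;(1))
  {1,2}:  v_{1} + v_{2} = 2·v_{5}  ⇒ sig = (2;(2))
  {4,5,6}:  v_{4} + v_{5} + v_{6} = 0  ⇒ sig = (3;())
  {1,4,6}:  v_{1} + v_{4} + v_{6} = v_{3}  ⇒ sig = (3;(1))

Signatures (|P|; sorted positive RHS coefficients), sorted:
    |P|=2: 3 collections, coeffs (1), (1), (2)
    |P|=3: 2 collections, coeffs (), (1)


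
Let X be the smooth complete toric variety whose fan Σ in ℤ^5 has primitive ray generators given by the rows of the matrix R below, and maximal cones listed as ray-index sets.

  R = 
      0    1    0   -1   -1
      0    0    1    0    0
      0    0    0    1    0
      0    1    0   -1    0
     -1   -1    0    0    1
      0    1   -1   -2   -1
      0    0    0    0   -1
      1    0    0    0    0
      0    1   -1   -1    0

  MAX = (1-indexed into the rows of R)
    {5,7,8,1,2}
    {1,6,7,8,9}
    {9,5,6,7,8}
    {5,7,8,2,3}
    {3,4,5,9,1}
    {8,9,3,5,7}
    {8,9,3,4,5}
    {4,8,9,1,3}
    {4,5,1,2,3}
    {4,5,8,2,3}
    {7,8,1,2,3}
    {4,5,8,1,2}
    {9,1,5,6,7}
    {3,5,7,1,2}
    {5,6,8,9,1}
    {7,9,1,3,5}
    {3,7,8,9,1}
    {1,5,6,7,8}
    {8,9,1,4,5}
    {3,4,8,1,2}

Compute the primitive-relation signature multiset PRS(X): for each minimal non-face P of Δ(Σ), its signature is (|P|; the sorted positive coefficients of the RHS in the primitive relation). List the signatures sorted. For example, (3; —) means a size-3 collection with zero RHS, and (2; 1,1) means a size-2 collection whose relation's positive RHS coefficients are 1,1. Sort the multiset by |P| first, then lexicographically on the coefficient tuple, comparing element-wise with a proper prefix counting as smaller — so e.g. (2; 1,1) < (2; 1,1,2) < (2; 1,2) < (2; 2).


Σ has 7 primitive collections:

  P = {2,9}:  v_{2} + v_{9} = v_{4} — sig = (2; 1)
  P = {4,7}:  v_{4} + v_{7} = v_{1} — sig = (2; 1)
  P = {3,6}:  v_{3} + v_{6} = v_{7} + v_{9} — sig = (2; 1,1)
  P = {4,6}:  v_{4} + v_{6} = 2·v_{1} + v_{5} + v_{8} + v_{9} — sig = (2; 1,1,1,2)
  P = {2,6}:  v_{2} + v_{6} = 2·v_{1} + v_{5} + v_{8} — sig = (2; 1,1,2)
  P = {1,3,5,8}:  v_{1} + v_{3} + v_{5} + v_{8} = 0 — sig = (4; —)
  P = {1,5,7,8,9}:  v_{1} + v_{5} + v_{7} + v_{8} + v_{9} = v_{6} — sig = (5; 1)

Signatures (|P|; sorted positive RHS coefficients), sorted:
{ (2; 1) ×2,  (2; 1,1),  (2; 1,1,1,2),  (2; 1,1,2),  (4; —),  (5; 1) }


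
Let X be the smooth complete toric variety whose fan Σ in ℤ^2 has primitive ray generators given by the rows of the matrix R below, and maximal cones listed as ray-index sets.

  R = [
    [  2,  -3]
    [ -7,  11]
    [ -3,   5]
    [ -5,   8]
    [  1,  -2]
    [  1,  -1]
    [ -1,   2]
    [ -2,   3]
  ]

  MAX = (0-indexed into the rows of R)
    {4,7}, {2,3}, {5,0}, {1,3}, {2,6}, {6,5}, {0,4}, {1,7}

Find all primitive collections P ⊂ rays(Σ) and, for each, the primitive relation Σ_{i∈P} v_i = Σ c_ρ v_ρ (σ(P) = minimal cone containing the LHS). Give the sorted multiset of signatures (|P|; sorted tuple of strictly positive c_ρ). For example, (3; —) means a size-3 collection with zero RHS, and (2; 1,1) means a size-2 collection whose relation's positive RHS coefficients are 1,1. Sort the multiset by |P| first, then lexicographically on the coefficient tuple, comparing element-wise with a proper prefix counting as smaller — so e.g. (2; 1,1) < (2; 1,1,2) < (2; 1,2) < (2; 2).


Δ(Σ) — 8 vertices, 20 min non-faces:

  {0,7}:  v_{0} + v_{7} = 0  ⟹  sig = (2; —)
  {4,6}:  v_{4} + v_{6} = 0  ⟹  sig = (2; —)
  {0,1}:  v_{0} + v_{1} = v_{3}  ⟹  sig = (2; 1)
  {0,2}:  v_{0} + v_{2} = v_{6}  ⟹  sig = (2; 1)
  {0,3}:  v_{0} + v_{3} = v_{2}  ⟹  sig = (2; 1)
  {0,6}:  v_{0} + v_{6} = v_{5}  ⟹  sig = (2; 1)
  {2,4}:  v_{2} + v_{4} = v_{7}  ⟹  sig = (2; 1)
  {2,7}:  v_{2} + v_{7} = v_{3}  ⟹  sig = (2; 1)
  {3,7}:  v_{3} + v_{7} = v_{1}  ⟹  sig = (2; 1)
  {4,5}:  v_{4} + v_{5} = v_{0}  ⟹  sig = (2; 1)
  {5,7}:  v_{5} + v_{7} = v_{6}  ⟹  sig = (2; 1)
  {6,7}:  v_{6} + v_{7} = v_{2}  ⟹  sig = (2; 1)
  {1,6}:  v_{1} + v_{6} = v_{2} + v_{3}  ⟹  sig = (2; 1,1)
  {3,5}:  v_{3} + v_{5} = v_{2} + v_{6}  ⟹  sig = (2; 1,1)
  {1,2}:  v_{1} + v_{2} = 2·v_{3}  ⟹  sig = (2; 2)
  {1,5}:  v_{1} + v_{5} = 2·v_{2}  ⟹  sig = (2; 2)
  {2,5}:  v_{2} + v_{5} = 2·v_{6}  ⟹  sig = (2; 2)
  {3,4}:  v_{3} + v_{4} = 2·v_{7}  ⟹  sig = (2; 2)
  {3,6}:  v_{3} + v_{6} = 2·v_{2}  ⟹  sig = (2; 2)
  {1,4}:  v_{1} + v_{4} = 3·v_{7}  ⟹  sig = (2; 3)

Sorted signature multiset PRS(X):
    (2; —)
    (2; —)
    (2; 1)
    (2; 1)
    (2; 1)
    (2; 1)
    (2; 1)
    (2; 1)
    (2; 1)
    (2; 1)
    (2; 1)
    (2; 1)
    (2; 1,1)
    (2; 1,1)
    (2; 2)
    (2; 2)
    (2; 2)
    (2; 2)
    (2; 2)
    (2; 3)


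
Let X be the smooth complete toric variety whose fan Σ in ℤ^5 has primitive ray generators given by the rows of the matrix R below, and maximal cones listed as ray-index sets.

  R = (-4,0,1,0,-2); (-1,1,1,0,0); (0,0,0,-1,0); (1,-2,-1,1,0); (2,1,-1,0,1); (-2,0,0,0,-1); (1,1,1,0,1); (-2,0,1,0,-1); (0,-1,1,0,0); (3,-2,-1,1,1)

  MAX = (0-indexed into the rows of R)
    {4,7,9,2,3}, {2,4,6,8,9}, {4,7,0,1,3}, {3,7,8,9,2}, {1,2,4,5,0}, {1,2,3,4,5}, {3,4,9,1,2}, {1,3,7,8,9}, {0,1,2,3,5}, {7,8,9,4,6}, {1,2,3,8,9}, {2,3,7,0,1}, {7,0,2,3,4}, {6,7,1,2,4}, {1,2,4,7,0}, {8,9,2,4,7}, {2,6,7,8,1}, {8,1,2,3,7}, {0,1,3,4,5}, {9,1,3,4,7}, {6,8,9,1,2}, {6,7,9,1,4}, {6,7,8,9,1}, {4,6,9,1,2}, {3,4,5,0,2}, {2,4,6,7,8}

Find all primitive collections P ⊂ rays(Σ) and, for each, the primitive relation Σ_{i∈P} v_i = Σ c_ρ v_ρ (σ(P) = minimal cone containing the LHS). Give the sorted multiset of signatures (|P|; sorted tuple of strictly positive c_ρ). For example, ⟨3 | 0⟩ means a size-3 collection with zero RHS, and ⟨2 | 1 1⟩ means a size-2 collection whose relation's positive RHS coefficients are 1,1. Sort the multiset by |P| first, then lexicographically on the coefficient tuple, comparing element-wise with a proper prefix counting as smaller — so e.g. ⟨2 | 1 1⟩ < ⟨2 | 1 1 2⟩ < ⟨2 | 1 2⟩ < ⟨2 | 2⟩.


Primitive collections (14):

  {5,6}:  v_{5} + v_{6} = v_{1}  ⇒ sig = ⟨2 | 1⟩
  {5,7}:  v_{5} + v_{7} = v_{0}  ⇒ sig = ⟨2 | 1⟩
  {5,9}:  v_{5} + v_{9} = v_{3}  ⇒ sig = ⟨2 | 1⟩
  {0,6}:  v_{0} + v_{6} = v_{1} + v_{7}  ⇒ sig = ⟨2 | 1 1⟩
  {0,9}:  v_{0} + v_{9} = v_{3} + v_{7}  ⇒ sig = ⟨2 | 1 1⟩
  {3,6}:  v_{3} + v_{6} = v_{1} + v_{9}  ⇒ sig = ⟨2 | 1 1⟩
  {5,8}:  v_{5} + v_{8} = v_{1} + v_{2} + v_{3} + v_{7}  ⇒ sig = ⟨2 | 1 1 1 1⟩
  {0,8}:  v_{0} + v_{8} = v_{1} + v_{2} + v_{3} + 2·v_{7}  ⇒ sig = ⟨2 | 1 1 1 2⟩
  {1,4,8}:  v_{1} + v_{4} + v_{8} = v_{6}  ⇒ sig = ⟨3 | 1⟩
  {3,4,8}:  v_{3} + v_{4} + v_{8} = v_{9}  ⇒ sig = ⟨3 | 1⟩
  {1,2,7,9}:  v_{1} + v_{2} + v_{7} + v_{9} = v_{8}  ⇒ sig = ⟨4 | 1⟩
  {2,6,7,9}:  v_{2} + v_{6} + v_{7} + v_{9} = v_{4} + 2·v_{8}  ⇒ sig = ⟨4 | 1 2⟩
  {1,2,3,4,7}:  v_{1} + v_{2} + v_{3} + v_{4} + v_{7} = 0  ⇒ sig = ⟨5 | 0⟩
  {0,1,2,3,4}:  v_{0} + v_{1} + v_{2} + v_{3} + v_{4} = v_{5}  ⇒ sig = ⟨5 | 1⟩

Sorted signature multiset PRS(X):
    ⟨2 | 1⟩
    ⟨2 | 1⟩
    ⟨2 | 1⟩
    ⟨2 | 1 1⟩
    ⟨2 | 1 1⟩
    ⟨2 | 1 1⟩
    ⟨2 | 1 1 1 1⟩
    ⟨2 | 1 1 1 2⟩
    ⟨3 | 1⟩
    ⟨3 | 1⟩
    ⟨4 | 1⟩
    ⟨4 | 1 2⟩
    ⟨5 | 0⟩
    ⟨5 | 1⟩


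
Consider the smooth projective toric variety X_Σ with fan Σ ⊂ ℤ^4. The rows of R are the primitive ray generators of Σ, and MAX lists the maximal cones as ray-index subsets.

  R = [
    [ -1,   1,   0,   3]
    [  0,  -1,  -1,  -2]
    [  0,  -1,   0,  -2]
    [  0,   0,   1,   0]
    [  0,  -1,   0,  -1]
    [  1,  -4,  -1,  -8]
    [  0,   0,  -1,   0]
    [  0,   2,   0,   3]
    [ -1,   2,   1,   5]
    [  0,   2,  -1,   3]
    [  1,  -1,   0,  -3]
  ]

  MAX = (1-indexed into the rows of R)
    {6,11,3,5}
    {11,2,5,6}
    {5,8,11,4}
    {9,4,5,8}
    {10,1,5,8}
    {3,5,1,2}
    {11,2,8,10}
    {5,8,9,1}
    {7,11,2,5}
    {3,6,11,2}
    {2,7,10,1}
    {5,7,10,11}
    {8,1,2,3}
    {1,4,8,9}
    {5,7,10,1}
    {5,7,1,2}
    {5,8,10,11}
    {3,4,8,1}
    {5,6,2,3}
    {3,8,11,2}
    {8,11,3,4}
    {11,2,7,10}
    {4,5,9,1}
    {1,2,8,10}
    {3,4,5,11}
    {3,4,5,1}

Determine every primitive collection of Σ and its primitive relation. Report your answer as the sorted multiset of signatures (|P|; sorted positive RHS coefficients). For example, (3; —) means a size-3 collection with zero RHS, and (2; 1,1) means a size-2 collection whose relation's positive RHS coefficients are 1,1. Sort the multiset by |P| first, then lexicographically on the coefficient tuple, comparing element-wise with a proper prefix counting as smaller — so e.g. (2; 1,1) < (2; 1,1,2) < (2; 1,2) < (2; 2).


|primitive collections| = 23. Relations:

  {1,11}:  v_{1} + v_{11} = 0 — sig = (2; —)
  {4,7}:  v_{4} + v_{7} = 0 — sig = (2; —)
  {2,4}:  v_{2} + v_{4} = v_{3} — sig = (2; 1)
  {2,9}:  v_{2} + v_{9} = v_{1} — sig = (2; 1)
  {3,7}:  v_{3} + v_{7} = v_{2} — sig = (2; 1)
  {4,10}:  v_{4} + v_{10} = v_{8} — sig = (2; 1)
  {7,8}:  v_{7} + v_{8} = v_{10} — sig = (2; 1)
  {3,9}:  v_{3} + v_{9} = v_{1} + v_{4} — sig = (2; 1,1)
  {3,10}:  v_{3} + v_{10} = v_{2} + v_{8} — sig = (2; 1,1)
  {6,8}:  v_{6} + v_{8} = v_{2} + v_{11} — sig = (2; 1,1)
  {6,9}:  v_{6} + v_{9} = v_{3} + v_{5} — sig = (2; 1,1)
  {1,6}:  v_{1} + v_{6} = v_{2} + v_{3} + v_{5} — sig = (2; 1,1,1)
  {6,10}:  v_{6} + v_{10} = v_{2} + v_{7} + v_{11} — sig = (2; 1,1,1)
  {7,9}:  v_{7} + v_{9} = v_{1} + v_{5} + v_{8} — sig = (2; 1,1,1)
  {9,11}:  v_{9} + v_{11} = v_{4} + v_{5} + v_{8} — sig = (2; 1,1,1)
  {4,6}:  v_{4} + v_{6} = 2·v_{3} + v_{5} + v_{11} — sig = (2; 1,1,2)
  {6,7}:  v_{6} + v_{7} = 2·v_{2} + v_{5} + v_{11} — sig = (2; 1,1,2)
  {9,10}:  v_{9} + v_{10} = v_{1} + v_{5} + 2·v_{8} — sig = (2; 1,1,2)
  {3,5,8}:  v_{3} + v_{5} + v_{8} = 0 — sig = (3; —)
  {2,5,8}:  v_{2} + v_{5} + v_{8} = v_{7} — sig = (3; 1)
  {2,5,10}:  v_{2} + v_{5} + v_{10} = 2·v_{7} — sig = (3; 2)
  {1,4,5,8}:  v_{1} + v_{4} + v_{5} + v_{8} = v_{9} — sig = (4; 1)
  {2,3,5,11}:  v_{2} + v_{3} + v_{5} + v_{11} = v_{6} — sig = (4; 1)

so the primitive-relation signature multiset is
{ (2; —) ×2,  (2; 1) ×5,  (2; 1,1) ×4,  (2; 1,1,1) ×4,  (2; 1,1,2) ×3,  (3; —),  (3; 1),  (3; 2),  (4; 1) ×2 }


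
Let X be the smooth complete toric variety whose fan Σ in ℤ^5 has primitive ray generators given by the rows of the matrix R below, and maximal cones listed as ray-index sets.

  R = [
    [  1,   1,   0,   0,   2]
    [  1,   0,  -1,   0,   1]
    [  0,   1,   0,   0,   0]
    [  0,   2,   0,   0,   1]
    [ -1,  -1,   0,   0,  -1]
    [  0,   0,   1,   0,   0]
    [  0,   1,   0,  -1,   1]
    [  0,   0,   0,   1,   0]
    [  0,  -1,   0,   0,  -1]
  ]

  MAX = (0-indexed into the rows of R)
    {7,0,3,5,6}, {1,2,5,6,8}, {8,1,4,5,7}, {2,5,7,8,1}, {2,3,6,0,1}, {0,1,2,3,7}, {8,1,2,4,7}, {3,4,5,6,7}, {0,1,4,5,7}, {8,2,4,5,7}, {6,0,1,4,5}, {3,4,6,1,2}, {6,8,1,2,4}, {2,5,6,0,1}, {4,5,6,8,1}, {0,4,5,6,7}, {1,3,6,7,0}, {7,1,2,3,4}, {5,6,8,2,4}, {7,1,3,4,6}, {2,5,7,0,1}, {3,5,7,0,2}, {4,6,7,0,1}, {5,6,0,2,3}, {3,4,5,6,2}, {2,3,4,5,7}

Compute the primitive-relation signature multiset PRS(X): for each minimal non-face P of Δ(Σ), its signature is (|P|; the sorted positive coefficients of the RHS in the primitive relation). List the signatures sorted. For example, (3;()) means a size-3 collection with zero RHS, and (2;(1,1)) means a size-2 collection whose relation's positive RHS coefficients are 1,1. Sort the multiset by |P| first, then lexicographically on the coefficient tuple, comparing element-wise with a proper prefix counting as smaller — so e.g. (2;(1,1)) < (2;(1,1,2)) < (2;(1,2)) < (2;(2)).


Primitive collections (9):

  {3,8}:  v_{3} + v_{8} = v_{2}  ⟹  sig = (2;(1))
  {0,8}:  v_{0} + v_{8} = v_{1} + v_{5}  ⟹  sig = (2;(1,1))
  {6,7,8}:  v_{6} + v_{7} + v_{8} = 0  ⟹  sig = (3;())
  {2,6,7}:  v_{2} + v_{6} + v_{7} = v_{3}  ⟹  sig = (3;(1))
  {0,2,4}:  v_{0} + v_{2} + v_{4} = v_{6} + v_{7}  ⟹  sig = (3;(1,1))
  {1,3,5}:  v_{1} + v_{3} + v_{5} = v_{0} + v_{2}  ⟹  sig = (3;(1,1))
  {0,3,4}:  v_{0} + v_{3} + v_{4} = 2·v_{6} + 2·v_{7}  ⟹  sig = (3;(2,2))
  {1,2,4,5}:  v_{1} + v_{2} + v_{4} + v_{5} = 0  ⟹  sig = (4;())
  {1,5,6,7}:  v_{1} + v_{5} + v_{6} + v_{7} = v_{0}  ⟹  sig = (4;(1))

so the primitive-relation signature multiset is
{ (2;(1)),  (2;(1,1)),  (3;()),  (3;(1)),  (3;(1,1)) ×2,  (3;(2,2)),  (4;()),  (4;(1)) }


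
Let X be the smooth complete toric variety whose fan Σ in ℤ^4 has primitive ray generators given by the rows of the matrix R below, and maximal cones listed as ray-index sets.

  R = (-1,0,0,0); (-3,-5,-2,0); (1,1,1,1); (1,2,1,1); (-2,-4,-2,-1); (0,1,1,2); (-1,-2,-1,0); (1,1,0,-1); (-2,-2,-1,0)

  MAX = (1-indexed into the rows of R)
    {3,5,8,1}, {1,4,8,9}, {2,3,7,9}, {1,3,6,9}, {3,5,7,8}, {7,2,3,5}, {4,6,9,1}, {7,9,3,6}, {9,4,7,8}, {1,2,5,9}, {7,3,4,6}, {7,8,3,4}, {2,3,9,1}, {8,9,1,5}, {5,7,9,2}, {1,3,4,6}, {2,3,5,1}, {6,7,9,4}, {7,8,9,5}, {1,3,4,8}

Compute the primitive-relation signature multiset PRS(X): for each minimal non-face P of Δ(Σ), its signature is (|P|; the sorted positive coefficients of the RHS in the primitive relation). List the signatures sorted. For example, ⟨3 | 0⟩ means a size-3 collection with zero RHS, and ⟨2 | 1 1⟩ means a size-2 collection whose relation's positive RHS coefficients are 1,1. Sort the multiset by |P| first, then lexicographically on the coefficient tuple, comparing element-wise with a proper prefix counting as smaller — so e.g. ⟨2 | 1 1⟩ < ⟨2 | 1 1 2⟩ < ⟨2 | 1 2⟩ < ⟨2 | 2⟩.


The 10 primitive collections of Σ (r=9, n=4):

  • {1,7}:  v_{1} + v_{7} = v_{9}  so sig = ⟨2 | 1⟩
  • {2,8}:  v_{2} + v_{8} = v_{5}  so sig = ⟨2 | 1⟩
  • {4,5}:  v_{4} + v_{5} = v_{7}  so sig = ⟨2 | 1⟩
  • {6,8}:  v_{6} + v_{8} = v_{4}  so sig = ⟨2 | 1⟩
  • {2,4}:  v_{2} + v_{4} = v_{3} + v_{7} + v_{9}  so sig = ⟨2 | 1 1 1⟩
  • {5,6}:  v_{5} + v_{6} = v_{3} + v_{7} + v_{9}  so sig = ⟨2 | 1 1 1⟩
  • {2,6}:  v_{2} + v_{6} = 2·v_{3} + v_{7} + 2·v_{9}  so sig = ⟨2 | 1 2 2⟩
  • {3,8,9}:  v_{3} + v_{8} + v_{9} = 0  so sig = ⟨3 | 0⟩
  • {3,4,9}:  v_{3} + v_{4} + v_{9} = v_{6}  so sig = ⟨3 | 1⟩
  • {3,5,9}:  v_{3} + v_{5} + v_{9} = v_{2}  so sig = ⟨3 | 1⟩

Hence PRS(X_Σ) =
{ ⟨2 | 1⟩ ×4,  ⟨2 | 1 1 1⟩ ×2,  ⟨2 | 1 2 2⟩,  ⟨3 | 0⟩,  ⟨3 | 1⟩ ×2 }


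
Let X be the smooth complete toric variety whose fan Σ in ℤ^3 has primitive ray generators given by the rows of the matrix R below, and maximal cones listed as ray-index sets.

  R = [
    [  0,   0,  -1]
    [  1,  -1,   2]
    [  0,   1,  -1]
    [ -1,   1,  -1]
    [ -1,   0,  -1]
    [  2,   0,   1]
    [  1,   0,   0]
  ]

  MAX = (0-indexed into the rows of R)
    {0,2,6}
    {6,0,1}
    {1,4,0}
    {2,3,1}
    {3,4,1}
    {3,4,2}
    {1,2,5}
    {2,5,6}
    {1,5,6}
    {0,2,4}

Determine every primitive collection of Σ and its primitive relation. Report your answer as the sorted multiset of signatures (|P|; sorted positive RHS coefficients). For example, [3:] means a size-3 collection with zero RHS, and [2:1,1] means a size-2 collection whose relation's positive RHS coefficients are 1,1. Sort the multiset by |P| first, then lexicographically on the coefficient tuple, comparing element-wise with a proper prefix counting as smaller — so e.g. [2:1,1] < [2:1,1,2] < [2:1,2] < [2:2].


Σ has 9 primitive collections:

  • {3,6}:  v_{3} + v_{6} = v_{2} — sig = [2:1]
  • {4,5}:  v_{4} + v_{5} = v_{6} — sig = [2:1]
  • {4,6}:  v_{4} + v_{6} = v_{0} — sig = [2:1]
  • {0,3}:  v_{0} + v_{3} = v_{2} + v_{4} — sig = [2:1,1]
  • {3,5}:  v_{3} + v_{5} = v_{1} + 2·v_{2} — sig = [2:1,2]
  • {0,5}:  v_{0} + v_{5} = 2·v_{6} — sig = [2:2]
  • {1,2,4}:  v_{1} + v_{2} + v_{4} = 0 — sig = [3:]
  • {0,1,2}:  v_{0} + v_{1} + v_{2} = v_{6} — sig = [3:1]
  • {1,2,6}:  v_{1} + v_{2} + v_{6} = v_{5} — sig = [3:1]

Signatures (|P|; sorted positive RHS coefficients), sorted:
{ [2:1] ×3,  [2:1,1],  [2:1,2],  [2:2],  [3:],  [3:1] ×2 }
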